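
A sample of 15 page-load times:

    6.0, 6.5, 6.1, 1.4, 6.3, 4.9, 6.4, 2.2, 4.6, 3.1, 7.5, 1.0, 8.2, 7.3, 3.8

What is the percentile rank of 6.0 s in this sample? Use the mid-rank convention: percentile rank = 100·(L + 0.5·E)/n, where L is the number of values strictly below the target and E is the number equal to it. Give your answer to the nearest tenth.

50.0

Sorted: 1.0, 1.4, 2.2, 3.1, 3.8, 4.6, 4.9, 6.0, 6.1, 6.3, 6.4, 6.5, 7.3, 7.5, 8.2.
Count below 6.0: L = 7; count equal: E = 1; n = 15.
Percentile rank = 100·(7 + 0.5·1)/15 = 100·7.5/15 = 50.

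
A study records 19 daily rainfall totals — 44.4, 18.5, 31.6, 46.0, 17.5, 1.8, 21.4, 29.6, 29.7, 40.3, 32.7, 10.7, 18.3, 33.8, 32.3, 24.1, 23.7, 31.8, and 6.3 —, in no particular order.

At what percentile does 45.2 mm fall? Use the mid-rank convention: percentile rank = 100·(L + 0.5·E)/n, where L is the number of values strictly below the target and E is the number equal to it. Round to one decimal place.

94.7

Sorted: 1.8, 6.3, 10.7, 17.5, 18.3, 18.5, 21.4, 23.7, 24.1, 29.6, 29.7, 31.6, 31.8, 32.3, 32.7, 33.8, 40.3, 44.4, 46.0.
Count below 45.2: L = 18; count equal: E = 0; n = 19.
Percentile rank = 100·(18 + 0.5·0)/19 = 100·18/19 = 94.74.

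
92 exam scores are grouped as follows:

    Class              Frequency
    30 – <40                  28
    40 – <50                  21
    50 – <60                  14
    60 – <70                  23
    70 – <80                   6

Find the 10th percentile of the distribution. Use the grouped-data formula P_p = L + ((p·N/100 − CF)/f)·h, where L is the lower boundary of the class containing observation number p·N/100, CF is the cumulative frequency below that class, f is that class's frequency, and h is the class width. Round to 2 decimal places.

N = 92; target position k = 10/100 · 92 = 9.2.
Cumulative frequencies: 28, 49, 63, 86, 92.
Observation 9.2 falls in the class 30 – <40.
L = 30, CF = 0, f = 28, h = 10.
P10 = 30 + ((9.2 − 0)/28)·10 = 30 + 3.28571 = 33.2857.

33.29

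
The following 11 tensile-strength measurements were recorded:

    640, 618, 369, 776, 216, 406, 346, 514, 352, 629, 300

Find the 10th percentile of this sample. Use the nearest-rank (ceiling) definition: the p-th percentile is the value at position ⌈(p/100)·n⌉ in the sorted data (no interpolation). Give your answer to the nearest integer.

Sorted: 216, 300, 346, 352, 369, 406, 514, 618, 629, 640, 776.
n = 11.
Position = ⌈10/100 · 11⌉ = ⌈1.1⌉ = 2.
The value at rank 2 is 300.

300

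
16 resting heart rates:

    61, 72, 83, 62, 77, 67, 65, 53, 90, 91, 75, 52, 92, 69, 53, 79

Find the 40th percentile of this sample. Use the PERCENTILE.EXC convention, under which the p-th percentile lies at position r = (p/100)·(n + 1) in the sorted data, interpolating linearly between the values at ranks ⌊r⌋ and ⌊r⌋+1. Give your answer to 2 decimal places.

Sorted: 52, 53, 53, 61, 62, 65, 67, 69, 72, 75, 77, 79, 83, 90, 91, 92.
n = 16.
r = (40/100)·(16 + 1) = 6.8.
Rank 6 is 65 and rank 7 is 67.
Interpolate: 65 + 0.8·(67 − 65) = 65 + 0.8·2 = 66.6.

66.60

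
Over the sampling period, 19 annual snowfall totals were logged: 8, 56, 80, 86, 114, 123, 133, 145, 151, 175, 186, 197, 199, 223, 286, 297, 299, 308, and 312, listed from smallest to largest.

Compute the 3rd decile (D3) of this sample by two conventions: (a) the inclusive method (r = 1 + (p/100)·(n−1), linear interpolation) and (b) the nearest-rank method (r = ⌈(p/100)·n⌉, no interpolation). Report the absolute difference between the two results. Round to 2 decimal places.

n = 19.
(a) r = 6.4; between ranks 6 (123) and 7 (133): 127.
(b) the nearest-rank method: rank 6 → 123.
|127 − 123| = 4.

4.00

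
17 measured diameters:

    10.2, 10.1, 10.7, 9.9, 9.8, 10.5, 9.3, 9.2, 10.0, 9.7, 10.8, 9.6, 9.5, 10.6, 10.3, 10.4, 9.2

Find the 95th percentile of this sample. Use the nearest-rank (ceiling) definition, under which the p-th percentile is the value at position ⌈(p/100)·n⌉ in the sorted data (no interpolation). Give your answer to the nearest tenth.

Sorted: 9.2, 9.2, 9.3, 9.5, 9.6, 9.7, 9.8, 9.9, 10.0, 10.1, 10.2, 10.3, 10.4, 10.5, 10.6, 10.7, 10.8.
n = 17.
Position = ⌈95/100 · 17⌉ = ⌈16.15⌉ = 17.
The value at rank 17 is 10.8.

10.8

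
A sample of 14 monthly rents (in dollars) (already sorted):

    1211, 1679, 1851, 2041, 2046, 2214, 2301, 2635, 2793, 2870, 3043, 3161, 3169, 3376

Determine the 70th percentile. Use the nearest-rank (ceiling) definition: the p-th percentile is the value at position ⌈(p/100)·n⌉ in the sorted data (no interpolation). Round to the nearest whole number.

n = 14.
Position = ⌈70/100 · 14⌉ = ⌈9.8⌉ = 10.
The value at rank 10 is 2870.

2870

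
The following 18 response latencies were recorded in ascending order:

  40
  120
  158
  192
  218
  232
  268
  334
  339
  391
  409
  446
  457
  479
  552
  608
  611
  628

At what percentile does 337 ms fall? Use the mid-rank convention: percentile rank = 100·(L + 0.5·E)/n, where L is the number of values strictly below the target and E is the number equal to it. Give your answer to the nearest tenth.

44.4

Count below 337: L = 8; count equal: E = 0; n = 18.
Percentile rank = 100·(8 + 0.5·0)/18 = 100·8/18 = 44.44.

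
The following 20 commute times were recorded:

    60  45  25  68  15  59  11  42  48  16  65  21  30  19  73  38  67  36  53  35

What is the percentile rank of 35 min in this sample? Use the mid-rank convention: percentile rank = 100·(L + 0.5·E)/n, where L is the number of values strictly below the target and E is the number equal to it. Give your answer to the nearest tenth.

Sorted: 11, 15, 16, 19, 21, 25, 30, 35, 36, 38, 42, 45, 48, 53, 59, 60, 65, 67, 68, 73.
Count below 35: L = 7; count equal: E = 1; n = 20.
Percentile rank = 100·(7 + 0.5·1)/20 = 100·7.5/20 = 37.5.

37.5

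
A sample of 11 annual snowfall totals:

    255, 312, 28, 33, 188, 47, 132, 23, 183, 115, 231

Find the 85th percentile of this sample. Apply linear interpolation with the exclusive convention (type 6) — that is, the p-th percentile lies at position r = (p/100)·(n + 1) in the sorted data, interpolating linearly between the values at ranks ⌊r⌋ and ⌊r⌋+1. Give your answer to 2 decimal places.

266.40

Sorted: 23, 28, 33, 47, 115, 132, 183, 188, 231, 255, 312.
n = 11.
r = (85/100)·(11 + 1) = 10.2.
Rank 10 is 255 and rank 11 is 312.
Interpolate: 255 + 0.2·(312 − 255) = 255 + 0.2·57 = 266.4.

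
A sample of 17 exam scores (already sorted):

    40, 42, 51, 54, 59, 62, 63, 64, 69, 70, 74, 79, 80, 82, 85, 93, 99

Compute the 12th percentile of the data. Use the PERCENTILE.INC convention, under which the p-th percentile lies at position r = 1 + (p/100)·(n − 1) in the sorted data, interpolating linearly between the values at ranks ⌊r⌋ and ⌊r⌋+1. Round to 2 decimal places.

50.28

n = 17.
r = 1 + (12/100)·(17 − 1) = 1 + 1.92 = 2.92.
Rank 2 is 42 and rank 3 is 51.
Interpolate: 42 + 0.92·(51 − 42) = 42 + 0.92·9 = 50.28.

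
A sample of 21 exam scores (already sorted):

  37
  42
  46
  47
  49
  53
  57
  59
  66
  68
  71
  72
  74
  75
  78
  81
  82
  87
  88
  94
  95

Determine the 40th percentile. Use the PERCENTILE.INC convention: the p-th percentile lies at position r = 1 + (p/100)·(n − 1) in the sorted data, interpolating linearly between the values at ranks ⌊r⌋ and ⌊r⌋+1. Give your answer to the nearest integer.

n = 21.
r = 1 + (40/100)·(21 − 1) = 1 + 8 = 9.
r is an integer, so P40 is the value at rank 9: 66.

66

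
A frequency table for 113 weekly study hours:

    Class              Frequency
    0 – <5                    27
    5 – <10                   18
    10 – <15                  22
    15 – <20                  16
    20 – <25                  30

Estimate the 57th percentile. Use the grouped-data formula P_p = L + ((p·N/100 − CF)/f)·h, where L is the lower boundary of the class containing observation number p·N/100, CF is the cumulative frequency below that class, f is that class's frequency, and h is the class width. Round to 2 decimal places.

N = 113; target position k = 57/100 · 113 = 64.41.
Cumulative frequencies: 27, 45, 67, 83, 113.
Observation 64.41 falls in the class 10 – <15.
L = 10, CF = 45, f = 22, h = 5.
P57 = 10 + ((64.41 − 45)/22)·5 = 10 + 4.41136 = 14.4114.

14.41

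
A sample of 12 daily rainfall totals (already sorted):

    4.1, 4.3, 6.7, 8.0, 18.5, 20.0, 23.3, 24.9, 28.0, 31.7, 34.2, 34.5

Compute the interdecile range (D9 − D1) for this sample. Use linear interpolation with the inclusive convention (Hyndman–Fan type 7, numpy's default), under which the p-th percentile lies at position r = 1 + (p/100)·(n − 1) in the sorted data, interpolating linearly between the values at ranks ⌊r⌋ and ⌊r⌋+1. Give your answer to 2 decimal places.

29.41

n = 12.
P10: r = 2.1; ranks 2–3 are 4.3, 6.7; interpolating gives 4.54.
P90: r = 10.9; ranks 10–11 are 31.7, 34.2; interpolating gives 33.95.
Difference: 33.95 − 4.54 = 29.41.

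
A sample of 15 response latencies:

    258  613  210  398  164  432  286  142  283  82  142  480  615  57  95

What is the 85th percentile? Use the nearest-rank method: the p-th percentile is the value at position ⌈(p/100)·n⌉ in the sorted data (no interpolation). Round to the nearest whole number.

Sorted: 57, 82, 95, 142, 142, 164, 210, 258, 283, 286, 398, 432, 480, 613, 615.
n = 15.
Position = ⌈85/100 · 15⌉ = ⌈12.75⌉ = 13.
The value at rank 13 is 480.

480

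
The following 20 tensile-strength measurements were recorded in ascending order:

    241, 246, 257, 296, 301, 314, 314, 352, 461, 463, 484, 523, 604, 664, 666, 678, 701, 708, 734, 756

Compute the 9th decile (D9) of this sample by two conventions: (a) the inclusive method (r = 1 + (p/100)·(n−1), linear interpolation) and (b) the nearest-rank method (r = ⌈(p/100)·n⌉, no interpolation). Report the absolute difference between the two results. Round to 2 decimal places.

n = 20.
(a) r = 18.1; between ranks 18 (708) and 19 (734): 710.6.
(b) the nearest-rank method: rank 18 → 708.
|710.6 − 708| = 2.6.

2.60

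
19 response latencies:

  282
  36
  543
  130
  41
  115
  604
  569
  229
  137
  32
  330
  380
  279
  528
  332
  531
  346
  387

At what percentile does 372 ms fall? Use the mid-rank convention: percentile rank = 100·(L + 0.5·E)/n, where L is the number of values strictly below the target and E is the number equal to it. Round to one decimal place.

Sorted: 32, 36, 41, 115, 130, 137, 229, 279, 282, 330, 332, 346, 380, 387, 528, 531, 543, 569, 604.
Count below 372: L = 12; count equal: E = 0; n = 19.
Percentile rank = 100·(12 + 0.5·0)/19 = 100·12/19 = 63.16.

63.2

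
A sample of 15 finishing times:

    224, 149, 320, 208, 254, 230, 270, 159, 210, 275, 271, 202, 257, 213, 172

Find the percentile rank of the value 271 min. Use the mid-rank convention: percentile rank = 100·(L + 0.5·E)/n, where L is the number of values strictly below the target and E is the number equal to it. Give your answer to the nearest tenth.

Sorted: 149, 159, 172, 202, 208, 210, 213, 224, 230, 254, 257, 270, 271, 275, 320.
Count below 271: L = 12; count equal: E = 1; n = 15.
Percentile rank = 100·(12 + 0.5·1)/15 = 100·12.5/15 = 83.33.

83.3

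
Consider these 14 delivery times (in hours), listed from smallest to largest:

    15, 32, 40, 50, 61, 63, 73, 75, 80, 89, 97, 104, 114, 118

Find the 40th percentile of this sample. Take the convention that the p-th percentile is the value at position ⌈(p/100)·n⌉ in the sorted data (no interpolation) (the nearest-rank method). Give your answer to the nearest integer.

63

n = 14.
Position = ⌈40/100 · 14⌉ = ⌈5.6⌉ = 6.
The value at rank 6 is 63.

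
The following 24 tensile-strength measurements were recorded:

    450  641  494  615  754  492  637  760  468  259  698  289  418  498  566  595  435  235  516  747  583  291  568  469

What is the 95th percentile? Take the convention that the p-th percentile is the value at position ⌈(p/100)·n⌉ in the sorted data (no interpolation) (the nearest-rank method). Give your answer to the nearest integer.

754

Sorted: 235, 259, 289, 291, 418, 435, 450, 468, 469, 492, 494, 498, 516, 566, 568, 583, 595, 615, 637, 641, 698, 747, 754, 760.
n = 24.
Position = ⌈95/100 · 24⌉ = ⌈22.8⌉ = 23.
The value at rank 23 is 754.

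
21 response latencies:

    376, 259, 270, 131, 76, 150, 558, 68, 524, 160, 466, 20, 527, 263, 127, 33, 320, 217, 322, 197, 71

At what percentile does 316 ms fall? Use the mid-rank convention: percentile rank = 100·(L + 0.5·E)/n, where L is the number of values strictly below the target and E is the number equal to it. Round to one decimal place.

66.7

Sorted: 20, 33, 68, 71, 76, 127, 131, 150, 160, 197, 217, 259, 263, 270, 320, 322, 376, 466, 524, 527, 558.
Count below 316: L = 14; count equal: E = 0; n = 21.
Percentile rank = 100·(14 + 0.5·0)/21 = 100·14/21 = 66.67.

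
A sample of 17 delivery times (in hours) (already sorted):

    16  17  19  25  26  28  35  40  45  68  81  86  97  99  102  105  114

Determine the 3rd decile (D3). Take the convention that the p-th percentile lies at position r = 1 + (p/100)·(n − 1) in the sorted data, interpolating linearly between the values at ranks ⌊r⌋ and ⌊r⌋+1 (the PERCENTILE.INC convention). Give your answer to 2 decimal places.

n = 17.
r = 1 + (30/100)·(17 − 1) = 1 + 4.8 = 5.8.
Rank 5 is 26 and rank 6 is 28.
Interpolate: 26 + 0.8·(28 − 26) = 26 + 0.8·2 = 27.6.

27.60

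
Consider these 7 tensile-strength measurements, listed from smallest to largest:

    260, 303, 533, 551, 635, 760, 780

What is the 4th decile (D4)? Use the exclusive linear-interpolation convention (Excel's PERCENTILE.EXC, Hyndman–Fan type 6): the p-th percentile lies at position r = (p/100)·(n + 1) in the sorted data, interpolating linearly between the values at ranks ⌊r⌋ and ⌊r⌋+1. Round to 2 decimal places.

n = 7.
r = (40/100)·(7 + 1) = 3.2.
Rank 3 is 533 and rank 4 is 551.
Interpolate: 533 + 0.2·(551 − 533) = 533 + 0.2·18 = 536.6.

536.60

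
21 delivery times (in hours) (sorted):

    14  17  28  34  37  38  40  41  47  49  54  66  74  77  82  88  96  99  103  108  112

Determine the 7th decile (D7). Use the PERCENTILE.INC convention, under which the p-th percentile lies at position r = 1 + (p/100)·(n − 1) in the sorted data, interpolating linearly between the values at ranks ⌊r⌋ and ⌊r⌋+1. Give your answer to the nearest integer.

82

n = 21.
r = 1 + (70/100)·(21 − 1) = 1 + 14 = 15.
r is an integer, so P70 is the value at rank 15: 82.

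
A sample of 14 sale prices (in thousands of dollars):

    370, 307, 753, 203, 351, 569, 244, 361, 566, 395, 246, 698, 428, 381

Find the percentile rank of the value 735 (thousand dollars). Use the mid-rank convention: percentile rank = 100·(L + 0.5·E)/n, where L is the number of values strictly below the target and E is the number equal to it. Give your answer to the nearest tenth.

Sorted: 203, 244, 246, 307, 351, 361, 370, 381, 395, 428, 566, 569, 698, 753.
Count below 735: L = 13; count equal: E = 0; n = 14.
Percentile rank = 100·(13 + 0.5·0)/14 = 100·13/14 = 92.86.

92.9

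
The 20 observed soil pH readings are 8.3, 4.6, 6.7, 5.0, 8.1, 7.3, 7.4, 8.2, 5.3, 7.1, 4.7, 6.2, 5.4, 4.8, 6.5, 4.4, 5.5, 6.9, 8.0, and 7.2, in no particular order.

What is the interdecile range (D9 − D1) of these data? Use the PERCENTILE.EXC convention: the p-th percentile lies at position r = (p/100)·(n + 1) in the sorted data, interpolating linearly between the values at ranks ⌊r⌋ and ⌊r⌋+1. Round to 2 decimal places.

3.58

Sorted: 4.4, 4.6, 4.7, 4.8, 5.0, 5.3, 5.4, 5.5, 6.2, 6.5, 6.7, 6.9, 7.1, 7.2, 7.3, 7.4, 8.0, 8.1, 8.2, 8.3.
n = 20.
P10: r = 2.1; ranks 2–3 are 4.6, 4.7; interpolating gives 4.61.
P90: r = 18.9; ranks 18–19 are 8.1, 8.2; interpolating gives 8.19.
Difference: 8.19 − 4.61 = 3.58.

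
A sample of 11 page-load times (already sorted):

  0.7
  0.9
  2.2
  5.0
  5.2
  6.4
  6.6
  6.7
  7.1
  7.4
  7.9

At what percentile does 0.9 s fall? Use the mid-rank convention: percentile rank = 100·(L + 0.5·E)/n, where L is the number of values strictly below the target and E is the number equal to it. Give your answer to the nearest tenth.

13.6

Count below 0.9: L = 1; count equal: E = 1; n = 11.
Percentile rank = 100·(1 + 0.5·1)/11 = 100·1.5/11 = 13.64.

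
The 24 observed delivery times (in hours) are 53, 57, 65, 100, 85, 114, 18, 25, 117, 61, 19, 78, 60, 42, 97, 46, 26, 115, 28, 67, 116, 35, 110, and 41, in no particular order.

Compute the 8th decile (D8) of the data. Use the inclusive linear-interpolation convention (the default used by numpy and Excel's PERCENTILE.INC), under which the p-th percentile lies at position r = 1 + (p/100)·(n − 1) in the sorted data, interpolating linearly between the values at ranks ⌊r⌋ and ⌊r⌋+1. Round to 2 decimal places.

Sorted: 18, 19, 25, 26, 28, 35, 41, 42, 46, 53, 57, 60, 61, 65, 67, 78, 85, 97, 100, 110, 114, 115, 116, 117.
n = 24.
r = 1 + (80/100)·(24 − 1) = 1 + 18.4 = 19.4.
Rank 19 is 100 and rank 20 is 110.
Interpolate: 100 + 0.4·(110 − 100) = 100 + 0.4·10 = 104.

104.00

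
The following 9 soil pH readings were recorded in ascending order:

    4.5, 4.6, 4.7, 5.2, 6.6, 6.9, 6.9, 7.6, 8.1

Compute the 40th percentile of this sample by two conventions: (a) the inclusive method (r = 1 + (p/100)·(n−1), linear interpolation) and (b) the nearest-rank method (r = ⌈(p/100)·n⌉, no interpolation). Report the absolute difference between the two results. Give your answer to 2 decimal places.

0.28

n = 9.
(a) r = 4.2; between ranks 4 (5.2) and 5 (6.6): 5.48.
(b) the nearest-rank method: rank 4 → 5.2.
|5.48 − 5.2| = 0.28.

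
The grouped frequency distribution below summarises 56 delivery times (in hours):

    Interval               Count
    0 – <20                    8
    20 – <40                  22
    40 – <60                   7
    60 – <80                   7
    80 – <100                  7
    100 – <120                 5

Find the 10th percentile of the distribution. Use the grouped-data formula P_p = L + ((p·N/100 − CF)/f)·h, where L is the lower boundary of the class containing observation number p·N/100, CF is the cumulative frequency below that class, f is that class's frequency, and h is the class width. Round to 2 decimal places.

N = 56; target position k = 10/100 · 56 = 5.6.
Cumulative frequencies: 8, 30, 37, 44, 51, 56.
Observation 5.6 falls in the class 0 – <20.
L = 0, CF = 0, f = 8, h = 20.
P10 = 0 + ((5.6 − 0)/8)·20 = 0 + 14 = 14.

14.00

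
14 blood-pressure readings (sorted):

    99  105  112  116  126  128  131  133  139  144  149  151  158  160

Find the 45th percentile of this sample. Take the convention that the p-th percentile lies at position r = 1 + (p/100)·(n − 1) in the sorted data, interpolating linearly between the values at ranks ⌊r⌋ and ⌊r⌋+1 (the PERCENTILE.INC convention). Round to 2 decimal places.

n = 14.
r = 1 + (45/100)·(14 − 1) = 1 + 5.85 = 6.85.
Rank 6 is 128 and rank 7 is 131.
Interpolate: 128 + 0.85·(131 − 128) = 128 + 0.85·3 = 130.55.

130.55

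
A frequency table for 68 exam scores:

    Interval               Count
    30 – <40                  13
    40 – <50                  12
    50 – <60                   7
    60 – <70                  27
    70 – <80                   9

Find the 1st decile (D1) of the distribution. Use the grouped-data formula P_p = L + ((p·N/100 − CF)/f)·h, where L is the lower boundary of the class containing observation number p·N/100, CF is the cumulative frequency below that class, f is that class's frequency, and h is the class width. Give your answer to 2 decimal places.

N = 68; target position k = 10/100 · 68 = 6.8.
Cumulative frequencies: 13, 25, 32, 59, 68.
Observation 6.8 falls in the class 30 – <40.
L = 30, CF = 0, f = 13, h = 10.
P10 = 30 + ((6.8 − 0)/13)·10 = 30 + 5.23077 = 35.2308.

35.23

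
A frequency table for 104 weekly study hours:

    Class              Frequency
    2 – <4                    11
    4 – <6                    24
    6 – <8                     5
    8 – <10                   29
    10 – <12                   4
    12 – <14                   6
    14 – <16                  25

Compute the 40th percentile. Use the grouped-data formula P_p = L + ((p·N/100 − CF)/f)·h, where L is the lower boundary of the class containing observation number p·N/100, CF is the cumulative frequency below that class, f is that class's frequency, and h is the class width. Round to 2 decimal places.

8.11

N = 104; target position k = 40/100 · 104 = 41.6.
Cumulative frequencies: 11, 35, 40, 69, 73, 79, 104.
Observation 41.6 falls in the class 8 – <10.
L = 8, CF = 40, f = 29, h = 2.
P40 = 8 + ((41.6 − 40)/29)·2 = 8 + 0.110345 = 8.11034.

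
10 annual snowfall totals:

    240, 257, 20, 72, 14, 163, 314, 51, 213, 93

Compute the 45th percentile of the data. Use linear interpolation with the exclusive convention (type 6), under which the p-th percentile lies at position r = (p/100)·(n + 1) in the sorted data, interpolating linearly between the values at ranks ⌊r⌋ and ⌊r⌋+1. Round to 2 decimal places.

Sorted: 14, 20, 51, 72, 93, 163, 213, 240, 257, 314.
n = 10.
r = (45/100)·(10 + 1) = 4.95.
Rank 4 is 72 and rank 5 is 93.
Interpolate: 72 + 0.95·(93 − 72) = 72 + 0.95·21 = 91.95.

91.95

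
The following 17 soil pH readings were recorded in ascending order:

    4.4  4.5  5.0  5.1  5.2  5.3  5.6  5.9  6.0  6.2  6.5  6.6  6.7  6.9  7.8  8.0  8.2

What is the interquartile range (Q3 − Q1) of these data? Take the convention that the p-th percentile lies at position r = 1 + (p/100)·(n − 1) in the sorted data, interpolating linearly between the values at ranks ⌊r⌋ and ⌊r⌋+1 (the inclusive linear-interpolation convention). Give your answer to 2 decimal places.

1.50

n = 17.
P25: r = 5 (integer) → 5.2.
P75: r = 13 (integer) → 6.7.
Difference: 6.7 − 5.2 = 1.5.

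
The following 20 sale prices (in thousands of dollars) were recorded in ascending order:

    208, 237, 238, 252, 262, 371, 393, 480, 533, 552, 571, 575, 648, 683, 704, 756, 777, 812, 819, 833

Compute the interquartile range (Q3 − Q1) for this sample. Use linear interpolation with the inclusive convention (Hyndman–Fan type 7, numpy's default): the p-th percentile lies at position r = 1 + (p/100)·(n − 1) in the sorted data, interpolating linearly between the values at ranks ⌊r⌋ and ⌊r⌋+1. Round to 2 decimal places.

373.25

n = 20.
P25: r = 5.75; ranks 5–6 are 262, 371; interpolating gives 343.75.
P75: r = 15.25; ranks 15–16 are 704, 756; interpolating gives 717.
Difference: 717 − 343.75 = 373.25.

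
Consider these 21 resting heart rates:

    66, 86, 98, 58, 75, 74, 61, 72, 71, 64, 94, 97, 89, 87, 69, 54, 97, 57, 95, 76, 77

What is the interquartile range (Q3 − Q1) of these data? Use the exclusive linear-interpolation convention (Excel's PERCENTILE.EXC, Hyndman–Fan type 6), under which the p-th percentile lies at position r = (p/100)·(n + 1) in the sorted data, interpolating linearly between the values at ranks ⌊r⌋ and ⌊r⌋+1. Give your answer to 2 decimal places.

26.50

Sorted: 54, 57, 58, 61, 64, 66, 69, 71, 72, 74, 75, 76, 77, 86, 87, 89, 94, 95, 97, 97, 98.
n = 21.
P25: r = 5.5; ranks 5–6 are 64, 66; interpolating gives 65.
P75: r = 16.5; ranks 16–17 are 89, 94; interpolating gives 91.5.
Difference: 91.5 − 65 = 26.5.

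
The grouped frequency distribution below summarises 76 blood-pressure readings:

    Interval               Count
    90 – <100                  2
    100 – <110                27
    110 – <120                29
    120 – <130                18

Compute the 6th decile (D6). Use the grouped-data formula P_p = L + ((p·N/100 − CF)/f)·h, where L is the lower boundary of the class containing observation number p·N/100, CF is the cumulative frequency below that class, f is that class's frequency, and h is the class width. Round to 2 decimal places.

N = 76; target position k = 60/100 · 76 = 45.6.
Cumulative frequencies: 2, 29, 58, 76.
Observation 45.6 falls in the class 110 – <120.
L = 110, CF = 29, f = 29, h = 10.
P60 = 110 + ((45.6 − 29)/29)·10 = 110 + 5.72414 = 115.724.

115.72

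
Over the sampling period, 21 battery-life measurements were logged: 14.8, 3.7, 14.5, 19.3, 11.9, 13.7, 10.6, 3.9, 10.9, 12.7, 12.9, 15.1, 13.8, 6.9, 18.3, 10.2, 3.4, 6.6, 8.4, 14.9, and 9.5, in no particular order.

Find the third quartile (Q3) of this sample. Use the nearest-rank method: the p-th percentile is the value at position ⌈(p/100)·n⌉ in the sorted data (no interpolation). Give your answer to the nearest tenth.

14.5

Sorted: 3.4, 3.7, 3.9, 6.6, 6.9, 8.4, 9.5, 10.2, 10.6, 10.9, 11.9, 12.7, 12.9, 13.7, 13.8, 14.5, 14.8, 14.9, 15.1, 18.3, 19.3.
n = 21.
Position = ⌈75/100 · 21⌉ = ⌈15.75⌉ = 16.
The value at rank 16 is 14.5.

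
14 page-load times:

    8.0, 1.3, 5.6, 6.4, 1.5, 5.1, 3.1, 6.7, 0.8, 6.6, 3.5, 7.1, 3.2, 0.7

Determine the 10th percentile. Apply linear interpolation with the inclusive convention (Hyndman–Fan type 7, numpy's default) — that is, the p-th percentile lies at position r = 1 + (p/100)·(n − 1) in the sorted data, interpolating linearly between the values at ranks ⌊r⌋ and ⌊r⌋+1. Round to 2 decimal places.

0.95

Sorted: 0.7, 0.8, 1.3, 1.5, 3.1, 3.2, 3.5, 5.1, 5.6, 6.4, 6.6, 6.7, 7.1, 8.0.
n = 14.
r = 1 + (10/100)·(14 − 1) = 1 + 1.3 = 2.3.
Rank 2 is 0.8 and rank 3 is 1.3.
Interpolate: 0.8 + 0.3·(1.3 − 0.8) = 0.8 + 0.3·0.5 = 0.95.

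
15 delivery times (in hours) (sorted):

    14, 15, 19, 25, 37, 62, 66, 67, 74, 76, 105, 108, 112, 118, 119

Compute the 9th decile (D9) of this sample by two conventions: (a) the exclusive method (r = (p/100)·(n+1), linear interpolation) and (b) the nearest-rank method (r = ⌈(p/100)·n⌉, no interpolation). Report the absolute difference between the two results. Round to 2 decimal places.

0.40

n = 15.
(a) r = 14.4; between ranks 14 (118) and 15 (119): 118.4.
(b) the nearest-rank method: rank 14 → 118.
|118.4 − 118| = 0.4.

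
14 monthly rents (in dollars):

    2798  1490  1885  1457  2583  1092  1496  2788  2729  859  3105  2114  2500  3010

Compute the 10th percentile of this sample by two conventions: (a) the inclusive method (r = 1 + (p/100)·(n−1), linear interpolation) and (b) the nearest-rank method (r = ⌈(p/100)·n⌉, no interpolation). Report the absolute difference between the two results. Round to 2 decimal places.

Sorted: 859, 1092, 1457, 1490, 1496, 1885, 2114, 2500, 2583, 2729, 2788, 2798, 3010, 3105.
n = 14.
(a) r = 2.3; between ranks 2 (1092) and 3 (1457): 1201.5.
(b) the nearest-rank method: rank 2 → 1092.
|1201.5 − 1092| = 109.5.

109.50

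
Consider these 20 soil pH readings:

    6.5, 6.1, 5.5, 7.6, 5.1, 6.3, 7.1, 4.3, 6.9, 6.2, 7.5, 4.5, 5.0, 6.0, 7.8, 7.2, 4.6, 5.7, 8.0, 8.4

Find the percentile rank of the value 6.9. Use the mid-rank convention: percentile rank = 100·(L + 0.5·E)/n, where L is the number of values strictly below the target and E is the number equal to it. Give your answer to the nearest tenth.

62.5

Sorted: 4.3, 4.5, 4.6, 5.0, 5.1, 5.5, 5.7, 6.0, 6.1, 6.2, 6.3, 6.5, 6.9, 7.1, 7.2, 7.5, 7.6, 7.8, 8.0, 8.4.
Count below 6.9: L = 12; count equal: E = 1; n = 20.
Percentile rank = 100·(12 + 0.5·1)/20 = 100·12.5/20 = 62.5.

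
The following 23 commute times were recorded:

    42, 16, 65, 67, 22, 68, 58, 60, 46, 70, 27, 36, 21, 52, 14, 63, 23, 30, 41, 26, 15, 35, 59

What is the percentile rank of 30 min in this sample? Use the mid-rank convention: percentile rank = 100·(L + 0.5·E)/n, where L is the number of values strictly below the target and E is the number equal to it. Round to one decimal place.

Sorted: 14, 15, 16, 21, 22, 23, 26, 27, 30, 35, 36, 41, 42, 46, 52, 58, 59, 60, 63, 65, 67, 68, 70.
Count below 30: L = 8; count equal: E = 1; n = 23.
Percentile rank = 100·(8 + 0.5·1)/23 = 100·8.5/23 = 36.96.

37.0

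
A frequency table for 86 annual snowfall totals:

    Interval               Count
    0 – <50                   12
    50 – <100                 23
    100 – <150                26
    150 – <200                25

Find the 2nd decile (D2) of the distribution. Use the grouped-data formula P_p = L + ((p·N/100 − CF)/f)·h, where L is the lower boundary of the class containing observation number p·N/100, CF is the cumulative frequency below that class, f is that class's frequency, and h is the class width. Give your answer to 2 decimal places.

N = 86; target position k = 20/100 · 86 = 17.2.
Cumulative frequencies: 12, 35, 61, 86.
Observation 17.2 falls in the class 50 – <100.
L = 50, CF = 12, f = 23, h = 50.
P20 = 50 + ((17.2 − 12)/23)·50 = 50 + 11.3043 = 61.3043.

61.30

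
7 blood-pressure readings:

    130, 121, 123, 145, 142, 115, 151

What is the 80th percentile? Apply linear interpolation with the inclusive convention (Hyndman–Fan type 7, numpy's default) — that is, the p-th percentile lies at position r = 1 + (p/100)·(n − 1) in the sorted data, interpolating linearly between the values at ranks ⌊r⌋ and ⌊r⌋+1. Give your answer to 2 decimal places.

144.40

Sorted: 115, 121, 123, 130, 142, 145, 151.
n = 7.
r = 1 + (80/100)·(7 − 1) = 1 + 4.8 = 5.8.
Rank 5 is 142 and rank 6 is 145.
Interpolate: 142 + 0.8·(145 − 142) = 142 + 0.8·3 = 144.4.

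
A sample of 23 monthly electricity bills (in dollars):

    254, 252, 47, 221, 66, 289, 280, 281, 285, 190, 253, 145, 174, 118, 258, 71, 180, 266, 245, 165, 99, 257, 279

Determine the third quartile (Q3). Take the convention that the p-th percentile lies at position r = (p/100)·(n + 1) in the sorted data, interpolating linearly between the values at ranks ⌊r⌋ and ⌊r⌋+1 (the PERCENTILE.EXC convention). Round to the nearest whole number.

266

Sorted: 47, 66, 71, 99, 118, 145, 165, 174, 180, 190, 221, 245, 252, 253, 254, 257, 258, 266, 279, 280, 281, 285, 289.
n = 23.
r = (75/100)·(23 + 1) = 18.
r is an integer, so P75 is the value at rank 18: 266.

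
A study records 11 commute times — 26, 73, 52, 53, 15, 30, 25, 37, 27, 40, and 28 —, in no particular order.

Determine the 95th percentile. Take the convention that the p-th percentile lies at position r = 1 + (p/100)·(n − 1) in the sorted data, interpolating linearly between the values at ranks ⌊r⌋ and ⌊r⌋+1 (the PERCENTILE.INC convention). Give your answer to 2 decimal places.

Sorted: 15, 25, 26, 27, 28, 30, 37, 40, 52, 53, 73.
n = 11.
r = 1 + (95/100)·(11 − 1) = 1 + 9.5 = 10.5.
Rank 10 is 53 and rank 11 is 73.
Interpolate: 53 + 0.5·(73 − 53) = 53 + 0.5·20 = 63.

63.00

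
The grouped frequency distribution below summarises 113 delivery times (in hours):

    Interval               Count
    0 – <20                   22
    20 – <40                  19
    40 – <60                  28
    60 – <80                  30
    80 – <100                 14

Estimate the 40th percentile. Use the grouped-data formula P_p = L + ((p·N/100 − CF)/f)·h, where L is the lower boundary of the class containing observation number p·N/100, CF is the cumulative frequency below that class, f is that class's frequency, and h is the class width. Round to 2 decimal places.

N = 113; target position k = 40/100 · 113 = 45.2.
Cumulative frequencies: 22, 41, 69, 99, 113.
Observation 45.2 falls in the class 40 – <60.
L = 40, CF = 41, f = 28, h = 20.
P40 = 40 + ((45.2 − 41)/28)·20 = 40 + 3 = 43.

43.00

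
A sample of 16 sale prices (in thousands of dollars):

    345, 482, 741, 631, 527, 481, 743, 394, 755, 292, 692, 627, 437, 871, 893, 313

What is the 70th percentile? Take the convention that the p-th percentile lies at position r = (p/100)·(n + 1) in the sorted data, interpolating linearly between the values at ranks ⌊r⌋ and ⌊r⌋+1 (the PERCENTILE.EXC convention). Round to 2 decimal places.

Sorted: 292, 313, 345, 394, 437, 481, 482, 527, 627, 631, 692, 741, 743, 755, 871, 893.
n = 16.
r = (70/100)·(16 + 1) = 11.9.
Rank 11 is 692 and rank 12 is 741.
Interpolate: 692 + 0.9·(741 − 692) = 692 + 0.9·49 = 736.1.

736.10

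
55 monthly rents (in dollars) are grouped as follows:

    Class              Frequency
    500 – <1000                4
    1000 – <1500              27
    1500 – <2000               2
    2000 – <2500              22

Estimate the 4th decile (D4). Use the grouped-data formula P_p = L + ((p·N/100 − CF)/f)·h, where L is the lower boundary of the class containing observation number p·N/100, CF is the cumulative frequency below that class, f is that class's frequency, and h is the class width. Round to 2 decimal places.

1333.33

N = 55; target position k = 40/100 · 55 = 22.
Cumulative frequencies: 4, 31, 33, 55.
Observation 22 falls in the class 1000 – <1500.
L = 1000, CF = 4, f = 27, h = 500.
P40 = 1000 + ((22 − 4)/27)·500 = 1000 + 333.333 = 1333.33.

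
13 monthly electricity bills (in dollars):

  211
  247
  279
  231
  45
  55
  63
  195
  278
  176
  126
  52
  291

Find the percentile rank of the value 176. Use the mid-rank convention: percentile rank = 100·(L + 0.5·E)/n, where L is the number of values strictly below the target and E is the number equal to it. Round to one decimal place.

42.3

Sorted: 45, 52, 55, 63, 126, 176, 195, 211, 231, 247, 278, 279, 291.
Count below 176: L = 5; count equal: E = 1; n = 13.
Percentile rank = 100·(5 + 0.5·1)/13 = 100·5.5/13 = 42.31.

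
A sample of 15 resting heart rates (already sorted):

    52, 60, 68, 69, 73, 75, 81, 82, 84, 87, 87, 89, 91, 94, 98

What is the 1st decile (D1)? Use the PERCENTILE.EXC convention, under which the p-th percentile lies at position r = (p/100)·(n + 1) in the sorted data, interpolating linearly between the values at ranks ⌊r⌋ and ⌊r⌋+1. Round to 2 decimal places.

56.80

n = 15.
r = (10/100)·(15 + 1) = 1.6.
Rank 1 is 52 and rank 2 is 60.
Interpolate: 52 + 0.6·(60 − 52) = 52 + 0.6·8 = 56.8.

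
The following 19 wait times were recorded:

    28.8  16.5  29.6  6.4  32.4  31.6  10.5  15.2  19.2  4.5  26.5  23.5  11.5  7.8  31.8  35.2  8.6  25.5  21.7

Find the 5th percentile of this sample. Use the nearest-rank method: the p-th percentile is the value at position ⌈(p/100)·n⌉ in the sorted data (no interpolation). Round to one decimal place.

Sorted: 4.5, 6.4, 7.8, 8.6, 10.5, 11.5, 15.2, 16.5, 19.2, 21.7, 23.5, 25.5, 26.5, 28.8, 29.6, 31.6, 31.8, 32.4, 35.2.
n = 19.
Position = ⌈5/100 · 19⌉ = ⌈0.95⌉ = 1.
The value at rank 1 is 4.5.

4.5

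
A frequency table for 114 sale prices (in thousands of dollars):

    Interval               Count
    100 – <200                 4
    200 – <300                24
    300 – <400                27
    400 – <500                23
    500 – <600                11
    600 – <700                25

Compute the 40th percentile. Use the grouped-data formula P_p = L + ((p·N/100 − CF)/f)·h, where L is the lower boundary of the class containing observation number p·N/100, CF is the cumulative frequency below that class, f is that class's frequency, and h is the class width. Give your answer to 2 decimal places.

365.19

N = 114; target position k = 40/100 · 114 = 45.6.
Cumulative frequencies: 4, 28, 55, 78, 89, 114.
Observation 45.6 falls in the class 300 – <400.
L = 300, CF = 28, f = 27, h = 100.
P40 = 300 + ((45.6 − 28)/27)·100 = 300 + 65.1852 = 365.185.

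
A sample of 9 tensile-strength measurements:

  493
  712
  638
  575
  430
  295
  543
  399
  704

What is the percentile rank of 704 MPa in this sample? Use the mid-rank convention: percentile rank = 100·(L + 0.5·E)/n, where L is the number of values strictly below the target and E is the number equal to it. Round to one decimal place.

Sorted: 295, 399, 430, 493, 543, 575, 638, 704, 712.
Count below 704: L = 7; count equal: E = 1; n = 9.
Percentile rank = 100·(7 + 0.5·1)/9 = 100·7.5/9 = 83.33.

83.3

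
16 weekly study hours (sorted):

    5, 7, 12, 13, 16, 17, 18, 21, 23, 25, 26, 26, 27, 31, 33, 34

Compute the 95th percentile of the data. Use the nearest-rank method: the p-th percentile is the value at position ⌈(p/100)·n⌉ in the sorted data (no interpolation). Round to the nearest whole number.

n = 16.
Position = ⌈95/100 · 16⌉ = ⌈15.2⌉ = 16.
The value at rank 16 is 34.

34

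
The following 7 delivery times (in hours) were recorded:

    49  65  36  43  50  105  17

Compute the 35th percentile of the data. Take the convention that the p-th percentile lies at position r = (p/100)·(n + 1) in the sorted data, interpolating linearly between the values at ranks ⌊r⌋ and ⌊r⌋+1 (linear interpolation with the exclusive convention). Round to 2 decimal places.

Sorted: 17, 36, 43, 49, 50, 65, 105.
n = 7.
r = (35/100)·(7 + 1) = 2.8.
Rank 2 is 36 and rank 3 is 43.
Interpolate: 36 + 0.8·(43 − 36) = 36 + 0.8·7 = 41.6.

41.60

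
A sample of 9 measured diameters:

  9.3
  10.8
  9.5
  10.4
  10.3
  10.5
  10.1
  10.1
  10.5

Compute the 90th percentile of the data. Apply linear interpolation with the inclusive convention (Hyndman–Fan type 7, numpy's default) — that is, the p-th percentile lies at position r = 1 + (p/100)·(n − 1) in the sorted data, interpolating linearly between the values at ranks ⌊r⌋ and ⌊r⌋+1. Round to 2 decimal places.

10.56

Sorted: 9.3, 9.5, 10.1, 10.1, 10.3, 10.4, 10.5, 10.5, 10.8.
n = 9.
r = 1 + (90/100)·(9 − 1) = 1 + 7.2 = 8.2.
Rank 8 is 10.5 and rank 9 is 10.8.
Interpolate: 10.5 + 0.2·(10.8 − 10.5) = 10.5 + 0.2·0.3 = 10.56.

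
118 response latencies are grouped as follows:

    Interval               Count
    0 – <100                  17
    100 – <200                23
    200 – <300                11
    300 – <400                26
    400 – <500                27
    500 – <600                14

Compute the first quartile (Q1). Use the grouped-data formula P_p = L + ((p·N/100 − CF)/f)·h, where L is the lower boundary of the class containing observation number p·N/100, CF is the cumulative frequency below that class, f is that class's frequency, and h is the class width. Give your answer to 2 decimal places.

N = 118; target position k = 25/100 · 118 = 29.5.
Cumulative frequencies: 17, 40, 51, 77, 104, 118.
Observation 29.5 falls in the class 100 – <200.
L = 100, CF = 17, f = 23, h = 100.
P25 = 100 + ((29.5 − 17)/23)·100 = 100 + 54.3478 = 154.348.

154.35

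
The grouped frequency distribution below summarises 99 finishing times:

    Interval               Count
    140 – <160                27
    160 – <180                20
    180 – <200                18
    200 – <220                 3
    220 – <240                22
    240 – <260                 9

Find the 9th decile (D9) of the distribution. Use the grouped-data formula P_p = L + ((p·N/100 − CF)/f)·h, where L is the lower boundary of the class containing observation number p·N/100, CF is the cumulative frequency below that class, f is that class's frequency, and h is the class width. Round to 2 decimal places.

239.18

N = 99; target position k = 90/100 · 99 = 89.1.
Cumulative frequencies: 27, 47, 65, 68, 90, 99.
Observation 89.1 falls in the class 220 – <240.
L = 220, CF = 68, f = 22, h = 20.
P90 = 220 + ((89.1 − 68)/22)·20 = 220 + 19.1818 = 239.182.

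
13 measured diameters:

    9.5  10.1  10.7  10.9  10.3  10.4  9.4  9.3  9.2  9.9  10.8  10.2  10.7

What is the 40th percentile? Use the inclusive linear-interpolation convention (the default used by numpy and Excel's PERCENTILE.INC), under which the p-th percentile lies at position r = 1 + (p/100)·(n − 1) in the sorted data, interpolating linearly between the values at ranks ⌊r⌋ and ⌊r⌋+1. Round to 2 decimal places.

10.06

Sorted: 9.2, 9.3, 9.4, 9.5, 9.9, 10.1, 10.2, 10.3, 10.4, 10.7, 10.7, 10.8, 10.9.
n = 13.
r = 1 + (40/100)·(13 − 1) = 1 + 4.8 = 5.8.
Rank 5 is 9.9 and rank 6 is 10.1.
Interpolate: 9.9 + 0.8·(10.1 − 9.9) = 9.9 + 0.8·0.2 = 10.06.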